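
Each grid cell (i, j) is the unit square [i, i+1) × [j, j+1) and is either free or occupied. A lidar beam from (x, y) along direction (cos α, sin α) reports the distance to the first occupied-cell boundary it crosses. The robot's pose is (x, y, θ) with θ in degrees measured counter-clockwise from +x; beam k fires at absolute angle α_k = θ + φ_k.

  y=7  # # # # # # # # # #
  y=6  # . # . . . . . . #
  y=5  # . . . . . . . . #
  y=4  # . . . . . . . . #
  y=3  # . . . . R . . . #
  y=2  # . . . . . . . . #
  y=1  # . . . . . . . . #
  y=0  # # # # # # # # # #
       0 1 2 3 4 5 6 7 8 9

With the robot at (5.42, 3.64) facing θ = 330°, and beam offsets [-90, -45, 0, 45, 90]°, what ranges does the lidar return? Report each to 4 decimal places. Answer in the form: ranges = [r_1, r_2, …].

beam 1: φ=-90°, α=240°
  d=(-0.5000,-0.8660)  start (5,3)  tX=0.8400 tY=0.7390  stride 1/|dx|=2.0000 1/|dy|=1.1547
    cross y-line → (5,2), t=0.7390
    cross x-line → (4,2), t=0.8400
    cross y-line → (4,1), t=1.8937
    cross x-line → (3,1), t=2.8400
    cross y-line → (3,0), t=3.0484 (wall)
  → r_1 = 3.0484
beam 2: φ=-45°, α=285°
  d=(0.2588,-0.9659)  start (5,3)  tX=2.2409 tY=0.6626  stride 1/|dx|=3.8637 1/|dy|=1.0353
    cross y-line → (5,2), t=0.6626
    cross y-line → (5,1), t=1.6979
    cross x-line → (6,1), t=2.2409
    cross y-line → (6,0), t=2.7331 (wall)
  → r_2 = 2.7331
beam 3: φ=0°, α=330°
  d=(0.8660,-0.5000)  start (5,3)  tX=0.6697 tY=1.2800  stride 1/|dx|=1.1547 1/|dy|=2.0000
    cross x-line → (6,3), t=0.6697
    cross y-line → (6,2), t=1.2800
    cross x-line → (7,2), t=1.8244
    cross x-line → (8,2), t=2.9791
    cross y-line → (8,1), t=3.2800
    cross x-line → (9,1), t=4.1338 (wall)
  → r_3 = 4.1338
beam 4: φ=45°, α=15°
  d=(0.9659,0.2588)  start (5,3)  tX=0.6005 tY=1.3909  stride 1/|dx|=1.0353 1/|dy|=3.8637
    cross x-line → (6,3), t=0.6005
    cross y-line → (6,4), t=1.3909
    cross x-line → (7,4), t=1.6357
    cross x-line → (8,4), t=2.6710
    cross x-line → (9,4), t=3.7063 (wall)
  → r_4 = 3.7063
beam 5: φ=90°, α=60°
  d=(0.5000,0.8660)  start (5,3)  tX=1.1600 tY=0.4157  stride 1/|dx|=2.0000 1/|dy|=1.1547
    cross y-line → (5,4), t=0.4157
    cross x-line → (6,4), t=1.1600
    cross y-line → (6,5), t=1.5704
    cross y-line → (6,6), t=2.7251
    cross x-line → (7,6), t=3.1600
    cross y-line → (7,7), t=3.8798 (wall)
  → r_5 = 3.8798

ranges = [3.0484, 2.7331, 4.1338, 3.7063, 3.8798]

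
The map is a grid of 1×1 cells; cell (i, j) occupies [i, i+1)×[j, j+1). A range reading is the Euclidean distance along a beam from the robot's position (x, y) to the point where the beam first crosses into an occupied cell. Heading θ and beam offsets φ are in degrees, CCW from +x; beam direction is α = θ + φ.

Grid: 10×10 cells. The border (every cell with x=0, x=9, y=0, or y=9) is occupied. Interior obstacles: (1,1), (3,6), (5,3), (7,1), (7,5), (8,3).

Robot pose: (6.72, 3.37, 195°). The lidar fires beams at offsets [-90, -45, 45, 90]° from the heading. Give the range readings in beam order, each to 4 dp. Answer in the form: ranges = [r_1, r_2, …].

ranges = [5.8286, 0.8314, 2.7366, 1.4183]

beam 1: φ=-90°, α=105°
  cosα=-0.2588 sinα=0.9659 | (6,3) | tMaxX 2.7819 tMaxY 0.6522 | tΔX 3.8637 tΔY 1.0353
    t=0.6522 [y] (6,4)
    t=1.6875 [y] (6,5)
    t=2.7228 [y] (6,6)
    t=2.7819 [x] (5,6)
    t=3.7581 [y] (5,7)
    t=4.7933 [y] (5,8)
    t=5.8286 [y] (5,9) — stop
  → r_1 = 5.8286
beam 2: φ=-45°, α=150°
  cosα=-0.8660 sinα=0.5000 | (6,3) | tMaxX 0.8314 tMaxY 1.2600 | tΔX 1.1547 tΔY 2.0000
    t=0.8314 [x] (5,3) — stop
  → r_2 = 0.8314
beam 3: φ=45°, α=240°
  cosα=-0.5000 sinα=-0.8660 | (6,3) | tMaxX 1.4400 tMaxY 0.4272 | tΔX 2.0000 tΔY 1.1547
    t=0.4272 [y] (6,2)
    t=1.4400 [x] (5,2)
    t=1.5819 [y] (5,1)
    t=2.7366 [y] (5,0) — stop
  → r_3 = 2.7366
beam 4: φ=90°, α=285°
  cosα=0.2588 sinα=-0.9659 | (6,3) | tMaxX 1.0818 tMaxY 0.3831 | tΔX 3.8637 tΔY 1.0353
    t=0.3831 [y] (6,2)
    t=1.0818 [x] (7,2)
    t=1.4183 [y] (7,1) — stop
  → r_4 = 1.4183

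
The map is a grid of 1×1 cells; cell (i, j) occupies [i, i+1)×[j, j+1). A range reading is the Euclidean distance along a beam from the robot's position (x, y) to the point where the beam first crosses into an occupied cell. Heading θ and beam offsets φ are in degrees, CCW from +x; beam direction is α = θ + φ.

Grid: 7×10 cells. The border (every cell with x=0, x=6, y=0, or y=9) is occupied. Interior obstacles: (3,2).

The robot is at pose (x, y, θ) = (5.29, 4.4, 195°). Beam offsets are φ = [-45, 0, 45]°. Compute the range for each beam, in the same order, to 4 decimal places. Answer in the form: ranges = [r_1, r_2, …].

beam 1: φ=-45°, α=150°
  d=(-0.8660,0.5000)  start (5,4)  tX=0.3349 tY=1.2000  stride 1/|dx|=1.1547 1/|dy|=2.0000
    cross x-line → (4,4), t=0.3349
    cross y-line → (4,5), t=1.2000
    cross x-line → (3,5), t=1.4896
    cross x-line → (2,5), t=2.6443
    cross y-line → (2,6), t=3.2000
    cross x-line → (1,6), t=3.7990
    cross x-line → (0,6), t=4.9537 (wall)
  → r_1 = 4.9537
beam 2: φ=0°, α=195°
  d=(-0.9659,-0.2588)  start (5,4)  tX=0.3002 tY=1.5455  stride 1/|dx|=1.0353 1/|dy|=3.8637
    cross x-line → (4,4), t=0.3002
    cross x-line → (3,4), t=1.3355
    cross y-line → (3,3), t=1.5455
    cross x-line → (2,3), t=2.3708
    cross x-line → (1,3), t=3.4061
    cross x-line → (0,3), t=4.4413 (wall)
  → r_2 = 4.4413
beam 3: φ=45°, α=240°
  d=(-0.5000,-0.8660)  start (5,4)  tX=0.5800 tY=0.4619  stride 1/|dx|=2.0000 1/|dy|=1.1547
    cross y-line → (5,3), t=0.4619
    cross x-line → (4,3), t=0.5800
    cross y-line → (4,2), t=1.6166
    cross x-line → (3,2), t=2.5800 (wall)
  → r_3 = 2.5800

ranges = [4.9537, 4.4413, 2.5800]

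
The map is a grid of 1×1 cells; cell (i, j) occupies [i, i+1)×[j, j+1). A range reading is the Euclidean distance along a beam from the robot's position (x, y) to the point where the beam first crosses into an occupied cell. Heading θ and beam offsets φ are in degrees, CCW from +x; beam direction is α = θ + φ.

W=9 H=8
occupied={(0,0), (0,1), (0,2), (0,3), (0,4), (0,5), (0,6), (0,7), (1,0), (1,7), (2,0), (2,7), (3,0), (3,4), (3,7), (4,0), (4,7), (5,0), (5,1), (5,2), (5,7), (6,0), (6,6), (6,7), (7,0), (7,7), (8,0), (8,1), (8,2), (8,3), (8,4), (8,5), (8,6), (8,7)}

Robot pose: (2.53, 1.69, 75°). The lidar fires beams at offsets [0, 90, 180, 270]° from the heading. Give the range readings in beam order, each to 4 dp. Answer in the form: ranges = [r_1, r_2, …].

beam 1: φ=0°, α=75°
  direction (0.2588, 0.9659); cell (2,1); t to first gridline: x 1.8159, y 0.3209 (then +3.8637 / +1.0353)
    (2,2) via y @ 0.3209
    (2,3) via y @ 1.3562
    (3,3) via x @ 1.8159
    (3,4) via y @ 2.3915  # hit
  → r_1 = 2.3915
beam 2: φ=90°, α=165°
  direction (-0.9659, 0.2588); cell (2,1); t to first gridline: x 0.5487, y 1.1977 (then +1.0353 / +3.8637)
    (1,1) via x @ 0.5487
    (1,2) via y @ 1.1977
    (0,2) via x @ 1.5840  # hit
  → r_2 = 1.5840
beam 3: φ=180°, α=255°
  direction (-0.2588, -0.9659); cell (2,1); t to first gridline: x 2.0478, y 0.7143 (then +3.8637 / +1.0353)
    (2,0) via y @ 0.7143  # hit
  → r_3 = 0.7143
beam 4: φ=270°, α=345°
  direction (0.9659, -0.2588); cell (2,1); t to first gridline: x 0.4866, y 2.6660 (then +1.0353 / +3.8637)
    (3,1) via x @ 0.4866
    (4,1) via x @ 1.5219
    (5,1) via x @ 2.5571  # hit
  → r_4 = 2.5571

ranges = [2.3915, 1.5840, 0.7143, 2.5571]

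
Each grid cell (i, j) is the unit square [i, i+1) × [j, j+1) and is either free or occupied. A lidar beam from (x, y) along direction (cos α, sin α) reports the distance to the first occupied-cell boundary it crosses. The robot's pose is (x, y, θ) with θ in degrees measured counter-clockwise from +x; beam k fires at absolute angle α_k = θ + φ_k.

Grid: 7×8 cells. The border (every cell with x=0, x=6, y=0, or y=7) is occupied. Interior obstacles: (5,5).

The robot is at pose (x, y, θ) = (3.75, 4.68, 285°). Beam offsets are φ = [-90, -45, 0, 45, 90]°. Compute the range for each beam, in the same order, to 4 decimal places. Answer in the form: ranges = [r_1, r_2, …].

ranges = [2.8470, 4.2493, 3.8098, 2.5981, 1.2941]

beam 1: φ=-90°, α=195°
  dir = (cos 195°, sin 195°) = (-0.9659, -0.2588); from cell (3,4)
  next x-line at t=0.7765, next y-line at t=2.6273; Δt_x=1.0353, Δt_y=3.8637
    x: enter (2,4) at t=0.7765
    x: enter (1,4) at t=1.8117
    y: enter (1,3) at t=2.6273
    x: enter (0,3) at t=2.8470 ← occupied
  → r_1 = 2.8470
beam 2: φ=-45°, α=240°
  dir = (cos 240°, sin 240°) = (-0.5000, -0.8660); from cell (3,4)
  next x-line at t=1.5000, next y-line at t=0.7852; Δt_x=2.0000, Δt_y=1.1547
    y: enter (3,3) at t=0.7852
    x: enter (2,3) at t=1.5000
    y: enter (2,2) at t=1.9399
    y: enter (2,1) at t=3.0946
    x: enter (1,1) at t=3.5000
    y: enter (1,0) at t=4.2493 ← occupied
  → r_2 = 4.2493
beam 3: φ=0°, α=285°
  dir = (cos 285°, sin 285°) = (0.2588, -0.9659); from cell (3,4)
  next x-line at t=0.9659, next y-line at t=0.7040; Δt_x=3.8637, Δt_y=1.0353
    y: enter (3,3) at t=0.7040
    x: enter (4,3) at t=0.9659
    y: enter (4,2) at t=1.7393
    y: enter (4,1) at t=2.7745
    y: enter (4,0) at t=3.8098 ← occupied
  → r_3 = 3.8098
beam 4: φ=45°, α=330°
  dir = (cos 330°, sin 330°) = (0.8660, -0.5000); from cell (3,4)
  next x-line at t=0.2887, next y-line at t=1.3600; Δt_x=1.1547, Δt_y=2.0000
    x: enter (4,4) at t=0.2887
    y: enter (4,3) at t=1.3600
    x: enter (5,3) at t=1.4434
    x: enter (6,3) at t=2.5981 ← occupied
  → r_4 = 2.5981
beam 5: φ=90°, α=15°
  dir = (cos 15°, sin 15°) = (0.9659, 0.2588); from cell (3,4)
  next x-line at t=0.2588, next y-line at t=1.2364; Δt_x=1.0353, Δt_y=3.8637
    x: enter (4,4) at t=0.2588
    y: enter (4,5) at t=1.2364
    x: enter (5,5) at t=1.2941 ← occupied
  → r_5 = 1.2941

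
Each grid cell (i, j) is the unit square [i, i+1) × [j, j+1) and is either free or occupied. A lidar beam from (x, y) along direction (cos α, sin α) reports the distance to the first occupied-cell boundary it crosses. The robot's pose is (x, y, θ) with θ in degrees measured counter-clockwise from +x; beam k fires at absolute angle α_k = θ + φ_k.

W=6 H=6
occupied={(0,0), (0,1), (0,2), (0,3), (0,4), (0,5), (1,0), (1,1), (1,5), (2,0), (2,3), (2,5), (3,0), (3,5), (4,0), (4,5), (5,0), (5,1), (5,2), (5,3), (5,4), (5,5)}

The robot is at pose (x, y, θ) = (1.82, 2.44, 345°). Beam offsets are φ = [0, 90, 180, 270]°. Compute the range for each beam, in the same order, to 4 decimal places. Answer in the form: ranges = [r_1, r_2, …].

ranges = [3.2922, 0.6955, 0.8489, 0.4555]

beam 1: φ=0°, α=345°
  direction (0.9659, -0.2588); cell (1,2); t to first gridline: x 0.1863, y 1.7000 (then +1.0353 / +3.8637)
    (2,2) via x @ 0.1863
    (3,2) via x @ 1.2216
    (3,1) via y @ 1.7000
    (4,1) via x @ 2.2569
    (5,1) via x @ 3.2922  # hit
  → r_1 = 3.2922
beam 2: φ=90°, α=75°
  direction (0.2588, 0.9659); cell (1,2); t to first gridline: x 0.6955, y 0.5798 (then +3.8637 / +1.0353)
    (1,3) via y @ 0.5798
    (2,3) via x @ 0.6955  # hit
  → r_2 = 0.6955
beam 3: φ=180°, α=165°
  direction (-0.9659, 0.2588); cell (1,2); t to first gridline: x 0.8489, y 2.1637 (then +1.0353 / +3.8637)
    (0,2) via x @ 0.8489  # hit
  → r_3 = 0.8489
beam 4: φ=270°, α=255°
  direction (-0.2588, -0.9659); cell (1,2); t to first gridline: x 3.1682, y 0.4555 (then +3.8637 / +1.0353)
    (1,1) via y @ 0.4555  # hit
  → r_4 = 0.4555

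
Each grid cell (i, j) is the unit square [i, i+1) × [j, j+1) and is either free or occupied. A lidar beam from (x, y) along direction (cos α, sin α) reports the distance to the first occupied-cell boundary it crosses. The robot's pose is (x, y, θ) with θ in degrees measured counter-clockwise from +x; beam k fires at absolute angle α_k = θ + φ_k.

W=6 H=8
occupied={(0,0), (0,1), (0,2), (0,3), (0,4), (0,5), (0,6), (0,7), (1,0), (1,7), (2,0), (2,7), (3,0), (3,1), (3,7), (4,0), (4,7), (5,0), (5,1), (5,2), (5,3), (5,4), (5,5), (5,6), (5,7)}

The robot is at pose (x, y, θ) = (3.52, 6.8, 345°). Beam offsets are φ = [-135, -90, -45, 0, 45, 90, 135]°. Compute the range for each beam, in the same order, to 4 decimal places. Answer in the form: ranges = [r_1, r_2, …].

beam 1: φ=-135°, α=210°
  d=(-0.8660,-0.5000)  start (3,6)  tX=0.6004 tY=1.6000  stride 1/|dx|=1.1547 1/|dy|=2.0000
    cross x-line → (2,6), t=0.6004
    cross y-line → (2,5), t=1.6000
    cross x-line → (1,5), t=1.7551
    cross x-line → (0,5), t=2.9098 (wall)
  → r_1 = 2.9098
beam 2: φ=-90°, α=255°
  d=(-0.2588,-0.9659)  start (3,6)  tX=2.0091 tY=0.8282  stride 1/|dx|=3.8637 1/|dy|=1.0353
    cross y-line → (3,5), t=0.8282
    cross y-line → (3,4), t=1.8635
    cross x-line → (2,4), t=2.0091
    cross y-line → (2,3), t=2.8988
    cross y-line → (2,2), t=3.9340
    cross y-line → (2,1), t=4.9693
    cross x-line → (1,1), t=5.8728
    cross y-line → (1,0), t=6.0046 (wall)
  → r_2 = 6.0046
beam 3: φ=-45°, α=300°
  d=(0.5000,-0.8660)  start (3,6)  tX=0.9600 tY=0.9238  stride 1/|dx|=2.0000 1/|dy|=1.1547
    cross y-line → (3,5), t=0.9238
    cross x-line → (4,5), t=0.9600
    cross y-line → (4,4), t=2.0785
    cross x-line → (5,4), t=2.9600 (wall)
  → r_3 = 2.9600
beam 4: φ=0°, α=345°
  d=(0.9659,-0.2588)  start (3,6)  tX=0.4969 tY=3.0910  stride 1/|dx|=1.0353 1/|dy|=3.8637
    cross x-line → (4,6), t=0.4969
    cross x-line → (5,6), t=1.5322 (wall)
  → r_4 = 1.5322
beam 5: φ=45°, α=30°
  d=(0.8660,0.5000)  start (3,6)  tX=0.5543 tY=0.4000  stride 1/|dx|=1.1547 1/|dy|=2.0000
    cross y-line → (3,7), t=0.4000 (wall)
  → r_5 = 0.4000
beam 6: φ=90°, α=75°
  d=(0.2588,0.9659)  start (3,6)  tX=1.8546 tY=0.2071  stride 1/|dx|=3.8637 1/|dy|=1.0353
    cross y-line → (3,7), t=0.2071 (wall)
  → r_6 = 0.2071
beam 7: φ=135°, α=120°
  d=(-0.5000,0.8660)  start (3,6)  tX=1.0400 tY=0.2309  stride 1/|dx|=2.0000 1/|dy|=1.1547
    cross y-line → (3,7), t=0.2309 (wall)
  → r_7 = 0.2309

ranges = [2.9098, 6.0046, 2.9600, 1.5322, 0.4000, 0.2071, 0.2309]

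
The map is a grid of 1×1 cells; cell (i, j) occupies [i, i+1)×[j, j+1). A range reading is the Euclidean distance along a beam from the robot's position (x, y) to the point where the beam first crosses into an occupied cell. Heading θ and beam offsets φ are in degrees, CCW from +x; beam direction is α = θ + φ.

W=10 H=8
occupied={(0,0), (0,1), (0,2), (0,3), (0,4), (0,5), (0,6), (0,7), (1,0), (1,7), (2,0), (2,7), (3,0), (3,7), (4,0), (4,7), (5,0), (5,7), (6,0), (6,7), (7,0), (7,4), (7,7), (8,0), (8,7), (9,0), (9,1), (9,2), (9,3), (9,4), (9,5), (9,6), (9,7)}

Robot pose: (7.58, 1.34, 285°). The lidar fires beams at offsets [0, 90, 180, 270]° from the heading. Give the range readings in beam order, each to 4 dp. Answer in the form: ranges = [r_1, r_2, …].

beam 1: φ=0°, α=285°
  direction (0.2588, -0.9659); cell (7,1); t to first gridline: x 1.6228, y 0.3520 (then +3.8637 / +1.0353)
    (7,0) via y @ 0.3520  # hit
  → r_1 = 0.3520
beam 2: φ=90°, α=15°
  direction (0.9659, 0.2588); cell (7,1); t to first gridline: x 0.4348, y 2.5500 (then +1.0353 / +3.8637)
    (8,1) via x @ 0.4348
    (9,1) via x @ 1.4701  # hit
  → r_2 = 1.4701
beam 3: φ=180°, α=105°
  direction (-0.2588, 0.9659); cell (7,1); t to first gridline: x 2.2409, y 0.6833 (then +3.8637 / +1.0353)
    (7,2) via y @ 0.6833
    (7,3) via y @ 1.7186
    (6,3) via x @ 2.2409
    (6,4) via y @ 2.7538
    (6,5) via y @ 3.7891
    (6,6) via y @ 4.8244
    (6,7) via y @ 5.8597  # hit
  → r_3 = 5.8597
beam 4: φ=270°, α=195°
  direction (-0.9659, -0.2588); cell (7,1); t to first gridline: x 0.6005, y 1.3137 (then +1.0353 / +3.8637)
    (6,1) via x @ 0.6005
    (6,0) via y @ 1.3137  # hit
  → r_4 = 1.3137

ranges = [0.3520, 1.4701, 5.8597, 1.3137]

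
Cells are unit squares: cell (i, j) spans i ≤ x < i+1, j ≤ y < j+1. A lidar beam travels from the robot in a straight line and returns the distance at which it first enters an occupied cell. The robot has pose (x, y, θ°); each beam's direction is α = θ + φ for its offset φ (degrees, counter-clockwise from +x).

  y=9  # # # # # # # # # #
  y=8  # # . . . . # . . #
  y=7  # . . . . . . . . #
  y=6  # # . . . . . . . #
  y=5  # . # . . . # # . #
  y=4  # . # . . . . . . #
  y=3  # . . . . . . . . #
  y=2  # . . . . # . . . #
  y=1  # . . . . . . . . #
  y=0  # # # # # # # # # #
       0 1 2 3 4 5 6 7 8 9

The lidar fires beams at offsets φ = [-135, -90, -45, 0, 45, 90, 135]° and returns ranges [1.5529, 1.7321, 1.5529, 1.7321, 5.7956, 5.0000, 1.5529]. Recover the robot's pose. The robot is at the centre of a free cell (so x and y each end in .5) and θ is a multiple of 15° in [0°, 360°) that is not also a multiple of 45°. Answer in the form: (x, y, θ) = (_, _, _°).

The pose lattice has 56·16 = 896 candidates. Test each by forward raycasting.
  (8.5, 8.5, 105°): beam 1 = 0.5774 ≠ 1.5529 ✗
  (3.5, 2.5, 345°): beam 1 = 2.8868 ≠ 1.5529 ✗
  (5.5, 1.5, 330°): beam 1 = 1.9319 ≠ 1.5529 ✗
  …
  (2.5, 2.5, 300°): r_1=1.5529, r_2=1.7321, r_3=1.5529, r_4=1.7321, r_5=5.7956, r_6=5.0000, r_7=1.5529 — all match ✓
Only this pose fits every beam.

(x, y, θ) = (2.5, 2.5, 300°)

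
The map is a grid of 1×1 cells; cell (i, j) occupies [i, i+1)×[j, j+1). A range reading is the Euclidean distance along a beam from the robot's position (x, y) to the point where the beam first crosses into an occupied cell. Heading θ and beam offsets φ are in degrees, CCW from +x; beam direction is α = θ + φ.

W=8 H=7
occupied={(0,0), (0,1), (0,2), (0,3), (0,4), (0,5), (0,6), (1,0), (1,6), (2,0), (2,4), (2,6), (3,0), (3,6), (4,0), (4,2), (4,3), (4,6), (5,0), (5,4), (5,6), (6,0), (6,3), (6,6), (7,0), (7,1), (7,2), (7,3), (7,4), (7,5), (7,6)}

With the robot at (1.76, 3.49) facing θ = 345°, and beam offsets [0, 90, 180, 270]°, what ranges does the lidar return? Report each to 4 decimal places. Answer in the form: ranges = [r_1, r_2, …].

beam 1: φ=0°, α=345°
  d=(0.9659,-0.2588)  start (1,3)  tX=0.2485 tY=1.8932  stride 1/|dx|=1.0353 1/|dy|=3.8637
    cross x-line → (2,3), t=0.2485
    cross x-line → (3,3), t=1.2837
    cross y-line → (3,2), t=1.8932
    cross x-line → (4,2), t=2.3190 (wall)
  → r_1 = 2.3190
beam 2: φ=90°, α=75°
  d=(0.2588,0.9659)  start (1,3)  tX=0.9273 tY=0.5280  stride 1/|dx|=3.8637 1/|dy|=1.0353
    cross y-line → (1,4), t=0.5280
    cross x-line → (2,4), t=0.9273 (wall)
  → r_2 = 0.9273
beam 3: φ=180°, α=165°
  d=(-0.9659,0.2588)  start (1,3)  tX=0.7868 tY=1.9705  stride 1/|dx|=1.0353 1/|dy|=3.8637
    cross x-line → (0,3), t=0.7868 (wall)
  → r_3 = 0.7868
beam 4: φ=270°, α=255°
  d=(-0.2588,-0.9659)  start (1,3)  tX=2.9364 tY=0.5073  stride 1/|dx|=3.8637 1/|dy|=1.0353
    cross y-line → (1,2), t=0.5073
    cross y-line → (1,1), t=1.5426
    cross y-line → (1,0), t=2.5778 (wall)
  → r_4 = 2.5778

ranges = [2.3190, 0.9273, 0.7868, 2.5778]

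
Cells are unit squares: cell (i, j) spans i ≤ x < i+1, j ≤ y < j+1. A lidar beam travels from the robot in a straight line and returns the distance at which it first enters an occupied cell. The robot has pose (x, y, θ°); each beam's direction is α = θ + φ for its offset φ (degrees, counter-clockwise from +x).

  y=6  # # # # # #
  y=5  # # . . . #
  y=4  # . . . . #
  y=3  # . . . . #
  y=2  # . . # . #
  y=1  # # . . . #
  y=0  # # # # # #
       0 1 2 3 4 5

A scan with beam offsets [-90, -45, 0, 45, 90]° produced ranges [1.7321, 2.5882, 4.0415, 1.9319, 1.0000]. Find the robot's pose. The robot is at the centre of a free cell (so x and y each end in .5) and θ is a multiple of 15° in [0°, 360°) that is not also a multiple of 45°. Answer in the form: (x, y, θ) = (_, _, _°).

(x, y, θ) = (4.5, 4.5, 210°)

The pose lattice has 17·16 = 272 candidates. Test each by forward raycasting.
  (3.5, 3.5, 300°): beam 1 = 2.8868 ≠ 1.7321 ✗
  (2.5, 1.5, 105°): beam 1 = 2.5882 ≠ 1.7321 ✗
  (1.5, 4.5, 300°): beam 1 = 0.5774 ≠ 1.7321 ✗
  (2.5, 4.5, 300°): beam 3 = 1.7321 ≠ 4.0415 ✗
  (4.5, 2.5, 255°): beam 1 = 0.5176 ≠ 1.7321 ✗
  …
  (4.5, 4.5, 210°): r_1=1.7321, r_2=2.5882, r_3=4.0415, r_4=1.9319, r_5=1.0000 — all match ✓
No second candidate reproduces the full scan.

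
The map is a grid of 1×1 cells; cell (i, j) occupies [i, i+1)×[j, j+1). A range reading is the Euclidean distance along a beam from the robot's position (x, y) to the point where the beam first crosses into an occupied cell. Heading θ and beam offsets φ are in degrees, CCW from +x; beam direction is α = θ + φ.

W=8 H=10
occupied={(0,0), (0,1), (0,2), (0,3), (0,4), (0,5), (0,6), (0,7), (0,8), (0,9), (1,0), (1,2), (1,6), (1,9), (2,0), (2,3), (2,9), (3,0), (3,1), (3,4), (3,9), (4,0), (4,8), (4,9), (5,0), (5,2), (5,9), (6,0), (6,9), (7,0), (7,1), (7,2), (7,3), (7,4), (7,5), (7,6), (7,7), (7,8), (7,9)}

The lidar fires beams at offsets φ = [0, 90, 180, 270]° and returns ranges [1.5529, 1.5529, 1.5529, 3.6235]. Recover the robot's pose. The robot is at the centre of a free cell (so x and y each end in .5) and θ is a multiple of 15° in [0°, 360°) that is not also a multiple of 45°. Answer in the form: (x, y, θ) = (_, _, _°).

Enumerate (i+0.5, j+0.5, θ) over the 41 free cells and 16 admissible headings. For each, cast all 4 beams and compare to the given ranges.
  (6.5, 4.5, 285°): beam 1 = 1.9319 ≠ 1.5529 ✗
  (4.5, 2.5, 210°): beam 1 = 1.0000 ≠ 1.5529 ✗
  (3.5, 8.5, 210°): beam 1 = 2.8868 ≠ 1.5529 ✗
  …
  (5.5, 4.5, 195°): r_1=1.5529, r_2=1.5529, r_3=1.5529, r_4=3.6235 — all match ✓
Unique over the lattice → pose = (5.5, 4.5, 195°).

(x, y, θ) = (5.5, 4.5, 195°)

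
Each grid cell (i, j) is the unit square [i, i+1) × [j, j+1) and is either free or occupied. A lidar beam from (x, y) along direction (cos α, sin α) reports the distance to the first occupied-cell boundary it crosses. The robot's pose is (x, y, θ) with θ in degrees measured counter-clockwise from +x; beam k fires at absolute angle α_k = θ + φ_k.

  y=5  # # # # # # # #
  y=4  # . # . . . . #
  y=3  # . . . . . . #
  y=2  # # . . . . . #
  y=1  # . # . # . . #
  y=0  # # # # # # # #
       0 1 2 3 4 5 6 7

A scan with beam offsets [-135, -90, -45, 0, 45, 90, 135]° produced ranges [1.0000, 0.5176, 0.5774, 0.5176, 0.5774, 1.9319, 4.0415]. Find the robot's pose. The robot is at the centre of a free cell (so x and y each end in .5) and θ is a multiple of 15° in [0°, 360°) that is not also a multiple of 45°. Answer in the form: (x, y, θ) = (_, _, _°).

(x, y, θ) = (6.5, 1.5, 345°)

Candidates: 20 free-cell centres × 16 headings = 320 poses. Raycast each; keep the one whose scan matches to 4 dp.
  (2.5, 2.5, 165°): beam 1 = 5.0000 ≠ 1.0000 ✗
  (4.5, 3.5, 300°): beam 1 = 1.9319 ≠ 1.0000 ✗
  (4.5, 4.5, 195°): beam 1 = 0.5774 ≠ 1.0000 ✗
  (3.5, 1.5, 345°): beam 1 = 0.5774 ≠ 1.0000 ✗
  (6.5, 1.5, 165°): beam 1 = 0.5774 ≠ 1.0000 ✗
  …
  (6.5, 1.5, 345°): r_1=1.0000, r_2=0.5176, r_3=0.5774, r_4=0.5176, r_5=0.5774, r_6=1.9319, r_7=4.0415 — all match ✓
No second candidate reproduces the full scan.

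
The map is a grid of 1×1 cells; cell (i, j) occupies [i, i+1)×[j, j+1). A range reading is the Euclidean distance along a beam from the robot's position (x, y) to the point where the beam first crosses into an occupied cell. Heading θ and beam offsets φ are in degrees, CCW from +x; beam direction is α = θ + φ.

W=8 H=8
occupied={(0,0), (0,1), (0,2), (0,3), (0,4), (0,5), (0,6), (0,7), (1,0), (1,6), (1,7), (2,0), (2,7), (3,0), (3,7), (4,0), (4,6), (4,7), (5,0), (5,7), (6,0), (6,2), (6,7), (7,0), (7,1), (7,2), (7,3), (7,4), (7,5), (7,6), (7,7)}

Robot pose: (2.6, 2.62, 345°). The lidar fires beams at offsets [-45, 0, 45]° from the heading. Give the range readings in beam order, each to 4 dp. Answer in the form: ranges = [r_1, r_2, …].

beam 1: φ=-45°, α=300°
  dir = (cos 300°, sin 300°) = (0.5000, -0.8660); from cell (2,2)
  next x-line at t=0.8000, next y-line at t=0.7159; Δt_x=2.0000, Δt_y=1.1547
    y: enter (2,1) at t=0.7159
    x: enter (3,1) at t=0.8000
    y: enter (3,0) at t=1.8706 ← occupied
  → r_1 = 1.8706
beam 2: φ=0°, α=345°
  dir = (cos 345°, sin 345°) = (0.9659, -0.2588); from cell (2,2)
  next x-line at t=0.4141, next y-line at t=2.3955; Δt_x=1.0353, Δt_y=3.8637
    x: enter (3,2) at t=0.4141
    x: enter (4,2) at t=1.4494
    y: enter (4,1) at t=2.3955
    x: enter (5,1) at t=2.4847
    x: enter (6,1) at t=3.5199
    x: enter (7,1) at t=4.5552 ← occupied
  → r_2 = 4.5552
beam 3: φ=45°, α=30°
  dir = (cos 30°, sin 30°) = (0.8660, 0.5000); from cell (2,2)
  next x-line at t=0.4619, next y-line at t=0.7600; Δt_x=1.1547, Δt_y=2.0000
    x: enter (3,2) at t=0.4619
    y: enter (3,3) at t=0.7600
    x: enter (4,3) at t=1.6166
    y: enter (4,4) at t=2.7600
    x: enter (5,4) at t=2.7713
    x: enter (6,4) at t=3.9260
    y: enter (6,5) at t=4.7600
    x: enter (7,5) at t=5.0807 ← occupied
  → r_3 = 5.0807

ranges = [1.8706, 4.5552, 5.0807]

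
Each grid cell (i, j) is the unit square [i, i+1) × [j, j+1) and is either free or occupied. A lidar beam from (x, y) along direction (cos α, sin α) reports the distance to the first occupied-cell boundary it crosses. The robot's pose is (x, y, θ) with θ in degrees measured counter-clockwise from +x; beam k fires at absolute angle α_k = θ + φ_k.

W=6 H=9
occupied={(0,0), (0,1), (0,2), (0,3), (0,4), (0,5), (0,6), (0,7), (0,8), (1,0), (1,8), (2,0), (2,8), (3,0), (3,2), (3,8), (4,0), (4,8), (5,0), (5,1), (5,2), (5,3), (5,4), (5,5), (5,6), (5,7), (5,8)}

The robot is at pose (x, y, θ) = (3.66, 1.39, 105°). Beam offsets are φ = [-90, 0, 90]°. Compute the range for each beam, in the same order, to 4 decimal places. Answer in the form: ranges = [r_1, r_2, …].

ranges = [1.3873, 0.6315, 1.5068]

beam 1: φ=-90°, α=15°
  cosα=0.9659 sinα=0.2588 | (3,1) | tMaxX 0.3520 tMaxY 2.3569 | tΔX 1.0353 tΔY 3.8637
    t=0.3520 [x] (4,1)
    t=1.3873 [x] (5,1) — stop
  → r_1 = 1.3873
beam 2: φ=0°, α=105°
  cosα=-0.2588 sinα=0.9659 | (3,1) | tMaxX 2.5500 tMaxY 0.6315 | tΔX 3.8637 tΔY 1.0353
    t=0.6315 [y] (3,2) — stop
  → r_2 = 0.6315
beam 3: φ=90°, α=195°
  cosα=-0.9659 sinα=-0.2588 | (3,1) | tMaxX 0.6833 tMaxY 1.5068 | tΔX 1.0353 tΔY 3.8637
    t=0.6833 [x] (2,1)
    t=1.5068 [y] (2,0) — stop
  → r_3 = 1.5068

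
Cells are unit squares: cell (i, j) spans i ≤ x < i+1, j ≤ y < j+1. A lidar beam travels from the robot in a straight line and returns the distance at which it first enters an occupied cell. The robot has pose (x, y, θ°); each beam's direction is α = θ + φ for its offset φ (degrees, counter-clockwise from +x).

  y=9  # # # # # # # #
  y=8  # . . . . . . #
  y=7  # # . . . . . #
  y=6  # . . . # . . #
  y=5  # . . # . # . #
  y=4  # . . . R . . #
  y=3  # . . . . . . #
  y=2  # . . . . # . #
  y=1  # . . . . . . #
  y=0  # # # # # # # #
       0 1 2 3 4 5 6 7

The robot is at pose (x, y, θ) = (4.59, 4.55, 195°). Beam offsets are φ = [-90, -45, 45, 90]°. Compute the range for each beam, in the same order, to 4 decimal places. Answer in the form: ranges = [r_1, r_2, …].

ranges = [1.5012, 0.9000, 4.0992, 1.6047]

beam 1: φ=-90°, α=105°
  cosα=-0.2588 sinα=0.9659 | (4,4) | tMaxX 2.2796 tMaxY 0.4659 | tΔX 3.8637 tΔY 1.0353
    t=0.4659 [y] (4,5)
    t=1.5012 [y] (4,6) — stop
  → r_1 = 1.5012
beam 2: φ=-45°, α=150°
  cosα=-0.8660 sinα=0.5000 | (4,4) | tMaxX 0.6813 tMaxY 0.9000 | tΔX 1.1547 tΔY 2.0000
    t=0.6813 [x] (3,4)
    t=0.9000 [y] (3,5) — stop
  → r_2 = 0.9000
beam 3: φ=45°, α=240°
  cosα=-0.5000 sinα=-0.8660 | (4,4) | tMaxX 1.1800 tMaxY 0.6351 | tΔX 2.0000 tΔY 1.1547
    t=0.6351 [y] (4,3)
    t=1.1800 [x] (3,3)
    t=1.7898 [y] (3,2)
    t=2.9445 [y] (3,1)
    t=3.1800 [x] (2,1)
    t=4.0992 [y] (2,0) — stop
  → r_3 = 4.0992
beam 4: φ=90°, α=285°
  cosα=0.2588 sinα=-0.9659 | (4,4) | tMaxX 1.5841 tMaxY 0.5694 | tΔX 3.8637 tΔY 1.0353
    t=0.5694 [y] (4,3)
    t=1.5841 [x] (5,3)
    t=1.6047 [y] (5,2) — stop
  → r_4 = 1.6047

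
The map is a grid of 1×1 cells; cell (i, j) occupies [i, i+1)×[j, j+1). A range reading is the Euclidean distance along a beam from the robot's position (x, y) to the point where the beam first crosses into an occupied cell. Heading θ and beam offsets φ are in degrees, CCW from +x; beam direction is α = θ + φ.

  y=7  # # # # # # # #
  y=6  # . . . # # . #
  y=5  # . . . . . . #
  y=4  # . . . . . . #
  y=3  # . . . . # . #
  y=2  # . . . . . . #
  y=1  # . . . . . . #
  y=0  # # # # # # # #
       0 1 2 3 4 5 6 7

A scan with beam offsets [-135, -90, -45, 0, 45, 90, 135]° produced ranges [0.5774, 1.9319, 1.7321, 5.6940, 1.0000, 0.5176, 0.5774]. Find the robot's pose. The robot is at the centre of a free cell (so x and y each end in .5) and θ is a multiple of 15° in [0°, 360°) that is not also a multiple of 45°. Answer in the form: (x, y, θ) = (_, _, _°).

(x, y, θ) = (6.5, 1.5, 165°)

Enumerate (i+0.5, j+0.5, θ) over the 33 free cells and 16 admissible headings. For each, cast all 7 beams and compare to the given ranges.
  (2.5, 4.5, 255°): beam 1 = 2.8868 ≠ 0.5774 ✗
  (2.5, 5.5, 330°): beam 1 = 1.5529 ≠ 0.5774 ✗
  (2.5, 3.5, 75°): beam 1 = 2.8868 ≠ 0.5774 ✗
  …
  (6.5, 1.5, 165°): r_1=0.5774, r_2=1.9319, r_3=1.7321, r_4=5.6940, r_5=1.0000, r_6=0.5176, r_7=0.5774 — all match ✓
No second candidate reproduces the full scan.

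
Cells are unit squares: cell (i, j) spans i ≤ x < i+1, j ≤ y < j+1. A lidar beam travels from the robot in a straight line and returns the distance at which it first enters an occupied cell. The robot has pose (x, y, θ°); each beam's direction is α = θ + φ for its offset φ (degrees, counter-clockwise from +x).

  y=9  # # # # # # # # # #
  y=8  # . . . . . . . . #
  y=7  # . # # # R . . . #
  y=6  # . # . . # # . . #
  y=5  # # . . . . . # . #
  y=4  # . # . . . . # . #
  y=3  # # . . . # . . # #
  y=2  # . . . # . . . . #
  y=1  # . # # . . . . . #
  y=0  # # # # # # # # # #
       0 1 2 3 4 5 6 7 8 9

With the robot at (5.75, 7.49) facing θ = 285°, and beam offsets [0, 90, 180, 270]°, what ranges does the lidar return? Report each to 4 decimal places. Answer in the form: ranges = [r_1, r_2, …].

beam 1: φ=0°, α=285°
  d=(0.2588,-0.9659)  start (5,7)  tX=0.9659 tY=0.5073  stride 1/|dx|=3.8637 1/|dy|=1.0353
    cross y-line → (5,6), t=0.5073 (wall)
  → r_1 = 0.5073
beam 2: φ=90°, α=15°
  d=(0.9659,0.2588)  start (5,7)  tX=0.2588 tY=1.9705  stride 1/|dx|=1.0353 1/|dy|=3.8637
    cross x-line → (6,7), t=0.2588
    cross x-line → (7,7), t=1.2941
    cross y-line → (7,8), t=1.9705
    cross x-line → (8,8), t=2.3294
    cross x-line → (9,8), t=3.3646 (wall)
  → r_2 = 3.3646
beam 3: φ=180°, α=105°
  d=(-0.2588,0.9659)  start (5,7)  tX=2.8978 tY=0.5280  stride 1/|dx|=3.8637 1/|dy|=1.0353
    cross y-line → (5,8), t=0.5280
    cross y-line → (5,9), t=1.5633 (wall)
  → r_3 = 1.5633
beam 4: φ=270°, α=195°
  d=(-0.9659,-0.2588)  start (5,7)  tX=0.7765 tY=1.8932  stride 1/|dx|=1.0353 1/|dy|=3.8637
    cross x-line → (4,7), t=0.7765 (wall)
  → r_4 = 0.7765

ranges = [0.5073, 3.3646, 1.5633, 0.7765]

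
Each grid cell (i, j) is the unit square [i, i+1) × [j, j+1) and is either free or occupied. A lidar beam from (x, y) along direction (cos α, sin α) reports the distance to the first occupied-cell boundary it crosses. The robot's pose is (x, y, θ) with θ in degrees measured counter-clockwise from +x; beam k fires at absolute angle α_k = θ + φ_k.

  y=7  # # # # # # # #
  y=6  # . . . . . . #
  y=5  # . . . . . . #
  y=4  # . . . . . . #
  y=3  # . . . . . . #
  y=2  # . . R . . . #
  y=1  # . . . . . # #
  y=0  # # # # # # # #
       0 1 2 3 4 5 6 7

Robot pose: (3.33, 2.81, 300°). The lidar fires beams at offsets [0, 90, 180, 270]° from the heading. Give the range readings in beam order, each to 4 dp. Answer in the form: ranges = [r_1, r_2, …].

ranges = [2.0900, 4.2378, 4.6600, 2.6905]

beam 1: φ=0°, α=300°
  direction (0.5000, -0.8660); cell (3,2); t to first gridline: x 1.3400, y 0.9353 (then +2.0000 / +1.1547)
    (3,1) via y @ 0.9353
    (4,1) via x @ 1.3400
    (4,0) via y @ 2.0900  # hit
  → r_1 = 2.0900
beam 2: φ=90°, α=30°
  direction (0.8660, 0.5000); cell (3,2); t to first gridline: x 0.7736, y 0.3800 (then +1.1547 / +2.0000)
    (3,3) via y @ 0.3800
    (4,3) via x @ 0.7736
    (5,3) via x @ 1.9283
    (5,4) via y @ 2.3800
    (6,4) via x @ 3.0831
    (7,4) via x @ 4.2378  # hit
  → r_2 = 4.2378
beam 3: φ=180°, α=120°
  direction (-0.5000, 0.8660); cell (3,2); t to first gridline: x 0.6600, y 0.2194 (then +2.0000 / +1.1547)
    (3,3) via y @ 0.2194
    (2,3) via x @ 0.6600
    (2,4) via y @ 1.3741
    (2,5) via y @ 2.5288
    (1,5) via x @ 2.6600
    (1,6) via y @ 3.6835
    (0,6) via x @ 4.6600  # hit
  → r_3 = 4.6600
beam 4: φ=270°, α=210°
  direction (-0.8660, -0.5000); cell (3,2); t to first gridline: x 0.3811, y 1.6200 (then +1.1547 / +2.0000)
    (2,2) via x @ 0.3811
    (1,2) via x @ 1.5358
    (1,1) via y @ 1.6200
    (0,1) via x @ 2.6905  # hit
  → r_4 = 2.6905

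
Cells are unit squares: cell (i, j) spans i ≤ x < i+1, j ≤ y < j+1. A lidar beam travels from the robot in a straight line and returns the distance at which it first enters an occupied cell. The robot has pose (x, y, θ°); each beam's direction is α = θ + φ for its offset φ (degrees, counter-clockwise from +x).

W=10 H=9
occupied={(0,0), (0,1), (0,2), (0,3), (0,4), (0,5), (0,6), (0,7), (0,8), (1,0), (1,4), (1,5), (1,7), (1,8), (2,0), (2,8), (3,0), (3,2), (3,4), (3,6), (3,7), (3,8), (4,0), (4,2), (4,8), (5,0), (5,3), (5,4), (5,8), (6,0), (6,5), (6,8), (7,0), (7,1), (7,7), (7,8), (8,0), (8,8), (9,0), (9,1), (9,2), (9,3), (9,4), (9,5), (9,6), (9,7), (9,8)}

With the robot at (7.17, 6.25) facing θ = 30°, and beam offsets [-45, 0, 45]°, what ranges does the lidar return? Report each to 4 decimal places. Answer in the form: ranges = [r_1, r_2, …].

ranges = [1.8946, 2.1131, 0.7765]

beam 1: φ=-45°, α=345°
  dir = (cos 345°, sin 345°) = (0.9659, -0.2588); from cell (7,6)
  next x-line at t=0.8593, next y-line at t=0.9659; Δt_x=1.0353, Δt_y=3.8637
    x: enter (8,6) at t=0.8593
    y: enter (8,5) at t=0.9659
    x: enter (9,5) at t=1.8946 ← occupied
  → r_1 = 1.8946
beam 2: φ=0°, α=30°
  dir = (cos 30°, sin 30°) = (0.8660, 0.5000); from cell (7,6)
  next x-line at t=0.9584, next y-line at t=1.5000; Δt_x=1.1547, Δt_y=2.0000
    x: enter (8,6) at t=0.9584
    y: enter (8,7) at t=1.5000
    x: enter (9,7) at t=2.1131 ← occupied
  → r_2 = 2.1131
beam 3: φ=45°, α=75°
  dir = (cos 75°, sin 75°) = (0.2588, 0.9659); from cell (7,6)
  next x-line at t=3.2069, next y-line at t=0.7765; Δt_x=3.8637, Δt_y=1.0353
    y: enter (7,7) at t=0.7765 ← occupied
  → r_3 = 0.7765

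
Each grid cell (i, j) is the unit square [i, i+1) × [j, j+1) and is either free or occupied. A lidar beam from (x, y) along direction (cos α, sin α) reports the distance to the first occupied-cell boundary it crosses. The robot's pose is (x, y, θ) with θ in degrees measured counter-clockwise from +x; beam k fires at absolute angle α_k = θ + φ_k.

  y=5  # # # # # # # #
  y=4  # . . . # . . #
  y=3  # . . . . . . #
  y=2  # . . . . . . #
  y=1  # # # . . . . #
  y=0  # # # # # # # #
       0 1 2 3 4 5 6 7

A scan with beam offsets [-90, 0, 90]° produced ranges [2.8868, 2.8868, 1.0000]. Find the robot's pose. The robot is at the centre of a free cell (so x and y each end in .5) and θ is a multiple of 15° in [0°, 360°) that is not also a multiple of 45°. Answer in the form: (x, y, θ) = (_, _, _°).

Enumerate (i+0.5, j+0.5, θ) over the 21 free cells and 16 admissible headings. For each, cast all 3 beams and compare to the given ranges.
  (1.5, 3.5, 240°): beam 1 = 0.5774 ≠ 2.8868 ✗
  (2.5, 2.5, 330°): beam 1 = 0.5774 ≠ 2.8868 ✗
  (2.5, 4.5, 150°): beam 1 = 0.5774 ≠ 2.8868 ✗
  …
  (3.5, 3.5, 300°): r_1=2.8868, r_2=2.8868, r_3=1.0000 — all match ✓
Only this pose fits every beam.

(x, y, θ) = (3.5, 3.5, 300°)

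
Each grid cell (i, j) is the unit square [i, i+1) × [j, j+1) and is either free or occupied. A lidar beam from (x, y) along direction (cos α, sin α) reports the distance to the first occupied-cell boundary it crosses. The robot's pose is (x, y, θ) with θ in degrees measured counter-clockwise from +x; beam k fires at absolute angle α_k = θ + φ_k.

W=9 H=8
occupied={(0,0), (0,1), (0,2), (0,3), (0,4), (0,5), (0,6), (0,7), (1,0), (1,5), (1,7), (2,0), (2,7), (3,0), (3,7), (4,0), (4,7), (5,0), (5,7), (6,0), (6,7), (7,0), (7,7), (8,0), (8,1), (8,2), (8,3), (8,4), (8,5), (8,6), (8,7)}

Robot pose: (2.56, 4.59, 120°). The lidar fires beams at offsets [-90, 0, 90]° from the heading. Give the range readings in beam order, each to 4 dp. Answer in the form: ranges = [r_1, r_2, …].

beam 1: φ=-90°, α=30°
  direction (0.8660, 0.5000); cell (2,4); t to first gridline: x 0.5081, y 0.8200 (then +1.1547 / +2.0000)
    (3,4) via x @ 0.5081
    (3,5) via y @ 0.8200
    (4,5) via x @ 1.6628
    (5,5) via x @ 2.8175
    (5,6) via y @ 2.8200
    (6,6) via x @ 3.9722
    (6,7) via y @ 4.8200  # hit
  → r_1 = 4.8200
beam 2: φ=0°, α=120°
  direction (-0.5000, 0.8660); cell (2,4); t to first gridline: x 1.1200, y 0.4734 (then +2.0000 / +1.1547)
    (2,5) via y @ 0.4734
    (1,5) via x @ 1.1200  # hit
  → r_2 = 1.1200
beam 3: φ=90°, α=210°
  direction (-0.8660, -0.5000); cell (2,4); t to first gridline: x 0.6466, y 1.1800 (then +1.1547 / +2.0000)
    (1,4) via x @ 0.6466
    (1,3) via y @ 1.1800
    (0,3) via x @ 1.8013  # hit
  → r_3 = 1.8013

ranges = [4.8200, 1.1200, 1.8013]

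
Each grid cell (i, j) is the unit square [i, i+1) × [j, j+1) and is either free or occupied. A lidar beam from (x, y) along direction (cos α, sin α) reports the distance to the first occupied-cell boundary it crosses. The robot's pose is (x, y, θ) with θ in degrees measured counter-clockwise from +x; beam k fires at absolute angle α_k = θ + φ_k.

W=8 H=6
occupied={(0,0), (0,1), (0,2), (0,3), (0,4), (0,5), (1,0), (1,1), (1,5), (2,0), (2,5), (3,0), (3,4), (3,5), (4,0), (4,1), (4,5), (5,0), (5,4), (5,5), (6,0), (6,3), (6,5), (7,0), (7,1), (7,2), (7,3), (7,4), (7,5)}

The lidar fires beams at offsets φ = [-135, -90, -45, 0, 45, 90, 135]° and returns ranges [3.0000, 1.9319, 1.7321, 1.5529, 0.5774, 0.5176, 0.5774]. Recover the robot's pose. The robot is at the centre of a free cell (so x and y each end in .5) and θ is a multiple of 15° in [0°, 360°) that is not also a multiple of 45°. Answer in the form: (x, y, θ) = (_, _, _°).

(x, y, θ) = (6.5, 2.5, 285°)

Enumerate (i+0.5, j+0.5, θ) over the 19 free cells and 16 admissible headings. For each, cast all 7 beams and compare to the given ranges.
  (4.5, 2.5, 165°): beam 1 = 1.7321 ≠ 3.0000 ✗
  (1.5, 4.5, 330°): beam 1 = 0.5176 ≠ 3.0000 ✗
  (5.5, 3.5, 255°): beam 1 = 0.5774 ≠ 3.0000 ✗
  (5.5, 3.5, 30°): beam 1 = 1.9319 ≠ 3.0000 ✗
  …
  (6.5, 2.5, 285°): r_1=3.0000, r_2=1.9319, r_3=1.7321, r_4=1.5529, r_5=0.5774, r_6=0.5176, r_7=0.5774 — all match ✓
No second candidate reproduces the full scan.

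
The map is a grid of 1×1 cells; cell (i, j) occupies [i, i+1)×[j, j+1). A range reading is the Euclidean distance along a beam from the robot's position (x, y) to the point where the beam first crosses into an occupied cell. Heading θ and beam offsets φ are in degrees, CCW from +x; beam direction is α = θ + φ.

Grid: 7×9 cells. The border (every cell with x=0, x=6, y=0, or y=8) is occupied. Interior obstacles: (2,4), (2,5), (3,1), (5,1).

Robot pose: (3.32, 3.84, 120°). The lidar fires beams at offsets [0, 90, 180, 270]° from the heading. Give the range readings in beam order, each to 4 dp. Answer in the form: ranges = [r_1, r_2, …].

ranges = [0.6400, 2.6789, 3.2793, 3.0946]

beam 1: φ=0°, α=120°
  cosα=-0.5000 sinα=0.8660 | (3,3) | tMaxX 0.6400 tMaxY 0.1848 | tΔX 2.0000 tΔY 1.1547
    t=0.1848 [y] (3,4)
    t=0.6400 [x] (2,4) — stop
  → r_1 = 0.6400
beam 2: φ=90°, α=210°
  cosα=-0.8660 sinα=-0.5000 | (3,3) | tMaxX 0.3695 tMaxY 1.6800 | tΔX 1.1547 tΔY 2.0000
    t=0.3695 [x] (2,3)
    t=1.5242 [x] (1,3)
    t=1.6800 [y] (1,2)
    t=2.6789 [x] (0,2) — stop
  → r_2 = 2.6789
beam 3: φ=180°, α=300°
  cosα=0.5000 sinα=-0.8660 | (3,3) | tMaxX 1.3600 tMaxY 0.9699 | tΔX 2.0000 tΔY 1.1547
    t=0.9699 [y] (3,2)
    t=1.3600 [x] (4,2)
    t=2.1246 [y] (4,1)
    t=3.2793 [y] (4,0) — stop
  → r_3 = 3.2793
beam 4: φ=270°, α=30°
  cosα=0.8660 sinα=0.5000 | (3,3) | tMaxX 0.7852 tMaxY 0.3200 | tΔX 1.1547 tΔY 2.0000
    t=0.3200 [y] (3,4)
    t=0.7852 [x] (4,4)
    t=1.9399 [x] (5,4)
    t=2.3200 [y] (5,5)
    t=3.0946 [x] (6,5) — stop
  → r_4 = 3.0946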